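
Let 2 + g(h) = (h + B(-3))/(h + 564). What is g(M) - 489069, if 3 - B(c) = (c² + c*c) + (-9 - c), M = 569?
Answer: -554116883/1133 ≈ -4.8907e+5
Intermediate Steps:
B(c) = 12 + c - 2*c² (B(c) = 3 - ((c² + c*c) + (-9 - c)) = 3 - ((c² + c²) + (-9 - c)) = 3 - (2*c² + (-9 - c)) = 3 - (-9 - c + 2*c²) = 3 + (9 + c - 2*c²) = 12 + c - 2*c²)
g(h) = -2 + (-9 + h)/(564 + h) (g(h) = -2 + (h + (12 - 3 - 2*(-3)²))/(h + 564) = -2 + (h + (12 - 3 - 2*9))/(564 + h) = -2 + (h + (12 - 3 - 18))/(564 + h) = -2 + (h - 9)/(564 + h) = -2 + (-9 + h)/(564 + h))
g(M) - 489069 = (-1137 - 1*569)/(564 + 569) - 489069 = (-1137 - 569)/1133 - 489069 = (1/1133)*(-1706) - 489069 = -1706/1133 - 489069 = -554116883/1133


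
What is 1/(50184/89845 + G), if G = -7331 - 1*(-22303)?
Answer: 5285/79129972 ≈ 6.6789e-5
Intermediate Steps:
G = 14972 (G = -7331 + 22303 = 14972)
1/(50184/89845 + G) = 1/(50184/89845 + 14972) = 1/(50184*(1/89845) + 14972) = 1/(2952/5285 + 14972) = 1/(79129972/5285) = 5285/79129972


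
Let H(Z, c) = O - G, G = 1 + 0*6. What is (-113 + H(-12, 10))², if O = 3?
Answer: 12321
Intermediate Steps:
G = 1 (G = 1 + 0 = 1)
H(Z, c) = 2 (H(Z, c) = 3 - 1*1 = 3 - 1 = 2)
(-113 + H(-12, 10))² = (-113 + 2)² = (-111)² = 12321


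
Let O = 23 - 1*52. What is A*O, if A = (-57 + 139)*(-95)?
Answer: 225910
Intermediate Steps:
A = -7790 (A = 82*(-95) = -7790)
O = -29 (O = 23 - 52 = -29)
A*O = -7790*(-29) = 225910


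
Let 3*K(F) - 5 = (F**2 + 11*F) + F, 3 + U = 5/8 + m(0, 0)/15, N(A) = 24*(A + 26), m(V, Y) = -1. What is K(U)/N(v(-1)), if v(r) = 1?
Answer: -264071/27993600 ≈ -0.0094333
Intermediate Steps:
N(A) = 624 + 24*A (N(A) = 24*(26 + A) = 624 + 24*A)
U = -293/120 (U = -3 + (5/8 - 1/15) = -3 + 67/120 = -293/120 ≈ -2.4417)
K(F) = 5/3 + 4*F + F**2/3 (K(F) = 5/3 + ((F**2 + 11*F) + F)/3 = 5/3 + (F**2 + 12*F)/3 = 5/3 + (4*F + F**2/3) = 5/3 + 4*F + F**2/3)
K(U)/N(v(-1)) = (5/3 + 4*(-293/120) + (-293/120)**2/3)/(624 + 24*1) = (5/3 - 293/30 + (1/3)*(85849/14400))/(624 + 24) = (5/3 - 293/30 + 85849/43200)/648 = -264071/43200*1/648 = -264071/27993600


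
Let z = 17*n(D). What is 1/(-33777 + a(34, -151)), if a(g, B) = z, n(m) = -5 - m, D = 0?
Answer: -1/33862 ≈ -2.9532e-5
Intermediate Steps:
z = -85 (z = 17*(-5 - 1*0) = 17*(-5 + 0) = 17*(-5) = -85)
a(g, B) = -85
1/(-33777 + a(34, -151)) = 1/(-33777 - 85) = 1/(-33862) = -1/33862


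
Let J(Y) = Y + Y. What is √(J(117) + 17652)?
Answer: √17886 ≈ 133.74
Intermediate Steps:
J(Y) = 2*Y
√(J(117) + 17652) = √(2*117 + 17652) = √(234 + 17652) = √17886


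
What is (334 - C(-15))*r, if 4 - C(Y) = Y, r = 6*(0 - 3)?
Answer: -5670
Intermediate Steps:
r = -18 (r = 6*(-3) = -18)
C(Y) = 4 - Y
(334 - C(-15))*r = (334 - (4 - 1*(-15)))*(-18) = (334 - (4 + 15))*(-18) = (334 - 1*19)*(-18) = (334 - 19)*(-18) = 315*(-18) = -5670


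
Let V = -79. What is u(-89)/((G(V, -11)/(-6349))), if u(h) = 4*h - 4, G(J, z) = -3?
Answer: -761880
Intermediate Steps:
u(h) = -4 + 4*h
u(-89)/((G(V, -11)/(-6349))) = (-4 + 4*(-89))/((-3/(-6349))) = (-4 - 356)/((-3*(-1/6349))) = -360/3/6349 = -360*6349/3 = -761880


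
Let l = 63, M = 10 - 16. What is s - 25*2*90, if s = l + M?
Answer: -4443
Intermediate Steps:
M = -6
s = 57 (s = 63 - 6 = 57)
s - 25*2*90 = 57 - 25*2*90 = 57 - 50*90 = 57 - 4500 = -4443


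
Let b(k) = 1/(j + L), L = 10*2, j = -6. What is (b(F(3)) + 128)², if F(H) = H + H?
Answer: 3214849/196 ≈ 16402.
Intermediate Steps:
L = 20
F(H) = 2*H
b(k) = 1/14 (b(k) = 1/(-6 + 20) = 1/14)
(b(F(3)) + 128)² = (1/14 + 128)² = (1793/14)² = 3214849/196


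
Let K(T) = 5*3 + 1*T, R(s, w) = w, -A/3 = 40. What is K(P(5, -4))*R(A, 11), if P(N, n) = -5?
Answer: 110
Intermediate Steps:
A = -120 (A = -3*40 = -120)
K(T) = 15 + T
K(P(5, -4))*R(A, 11) = (15 - 5)*11 = 10*11 = 110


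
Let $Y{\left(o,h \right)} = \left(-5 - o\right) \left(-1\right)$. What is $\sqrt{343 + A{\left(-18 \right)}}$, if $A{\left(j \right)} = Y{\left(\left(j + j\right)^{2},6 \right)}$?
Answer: $2 \sqrt{411} \approx 40.546$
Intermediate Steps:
$Y{\left(o,h \right)} = 5 + o$
$A{\left(j \right)} = 5 + 4 j^{2}$ ($A{\left(j \right)} = 5 + \left(j + j\right)^{2} = 5 + \left(2 j\right)^{2} = 5 + 4 j^{2}$)
$\sqrt{343 + A{\left(-18 \right)}} = \sqrt{343 + \left(5 + 4 \left(-18\right)^{2}\right)} = \sqrt{343 + \left(5 + 4 \cdot 324\right)} = \sqrt{343 + \left(5 + 1296\right)} = \sqrt{343 + 1301} = \sqrt{1644} = 2 \sqrt{411}$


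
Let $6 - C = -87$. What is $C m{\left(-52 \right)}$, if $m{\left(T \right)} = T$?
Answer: $-4836$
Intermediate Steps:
$C = 93$ ($C = 6 - -87 = 6 + 87 = 93$)
$C m{\left(-52 \right)} = 93 \left(-52\right) = -4836$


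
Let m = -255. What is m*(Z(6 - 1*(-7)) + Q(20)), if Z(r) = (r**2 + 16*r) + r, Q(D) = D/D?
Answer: -99705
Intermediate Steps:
Q(D) = 1
Z(r) = r**2 + 17*r
m*(Z(6 - 1*(-7)) + Q(20)) = -255*((6 - 1*(-7))*(17 + (6 - 1*(-7))) + 1) = -255*((6 + 7)*(17 + (6 + 7)) + 1) = -255*(13*(17 + 13) + 1) = -255*(13*30 + 1) = -255*(390 + 1) = -255*391 = -99705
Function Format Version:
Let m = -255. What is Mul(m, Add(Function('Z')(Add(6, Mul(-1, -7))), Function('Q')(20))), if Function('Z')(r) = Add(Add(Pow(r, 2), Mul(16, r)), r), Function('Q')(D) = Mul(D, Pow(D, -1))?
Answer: -99705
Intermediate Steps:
Function('Q')(D) = 1
Function('Z')(r) = Add(Pow(r, 2), Mul(17, r))
Mul(m, Add(Function('Z')(Add(6, Mul(-1, -7))), Function('Q')(20))) = Mul(-255, Add(Mul(Add(6, Mul(-1, -7)), Add(17, Add(6, Mul(-1, -7)))), 1)) = Mul(-255, Add(Mul(Add(6, 7), Add(17, Add(6, 7))), 1)) = Mul(-255, Add(Mul(13, Add(17, 13)), 1)) = Mul(-255, Add(Mul(13, 30), 1)) = Mul(-255, Add(390, 1)) = Mul(-255, 391) = -99705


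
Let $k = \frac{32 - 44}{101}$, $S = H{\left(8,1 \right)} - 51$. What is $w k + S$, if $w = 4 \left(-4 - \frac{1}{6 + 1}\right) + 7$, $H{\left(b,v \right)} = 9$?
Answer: $- \frac{28890}{707} \approx -40.863$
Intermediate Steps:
$S = -42$ ($S = 9 - 51 = -42$)
$k = - \frac{12}{101}$ ($k = \left(32 - 44\right) \frac{1}{101} = \left(-12\right) \frac{1}{101} = - \frac{12}{101} \approx -0.11881$)
$w = - \frac{67}{7}$ ($w = 4 \left(-4 - \frac{1}{7}\right) + 7 = 4 \left(- \frac{29}{7}\right) + 7 = - \frac{116}{7} + 7 = - \frac{67}{7} \approx -9.5714$)
$w k + S = \left(- \frac{67}{7}\right) \left(- \frac{12}{101}\right) - 42 = \frac{804}{707} - 42 = - \frac{28890}{707}$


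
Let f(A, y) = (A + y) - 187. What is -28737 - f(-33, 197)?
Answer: -28714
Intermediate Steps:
f(A, y) = -187 + A + y
-28737 - f(-33, 197) = -28737 - (-187 - 33 + 197) = -28737 - 1*(-23) = -28737 + 23 = -28714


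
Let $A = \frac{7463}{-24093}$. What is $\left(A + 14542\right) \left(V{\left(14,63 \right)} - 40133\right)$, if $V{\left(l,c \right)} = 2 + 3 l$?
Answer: $- \frac{4681766377309}{8031} \approx -5.8296 \cdot 10^{8}$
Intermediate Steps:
$A = - \frac{7463}{24093}$ ($A = 7463 \left(- \frac{1}{24093}\right) = - \frac{7463}{24093} \approx -0.30976$)
$\left(A + 14542\right) \left(V{\left(14,63 \right)} - 40133\right) = \left(- \frac{7463}{24093} + 14542\right) \left(\left(2 + 3 \cdot 14\right) - 40133\right) = \frac{350352943 \left(\left(2 + 42\right) - 40133\right)}{24093} = \frac{350352943 \left(44 - 40133\right)}{24093} = \frac{350352943}{24093} \left(-40089\right) = - \frac{4681766377309}{8031}$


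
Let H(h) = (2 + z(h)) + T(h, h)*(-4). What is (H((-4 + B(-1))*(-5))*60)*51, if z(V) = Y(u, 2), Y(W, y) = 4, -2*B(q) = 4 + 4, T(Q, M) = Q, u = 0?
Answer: -471240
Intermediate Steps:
B(q) = -4 (B(q) = -(4 + 4)/2 = -½*8 = -4)
z(V) = 4
H(h) = 6 - 4*h (H(h) = (2 + 4) + h*(-4) = 6 - 4*h)
(H((-4 + B(-1))*(-5))*60)*51 = ((6 - 4*(-4 - 4)*(-5))*60)*51 = ((6 - (-32)*(-5))*60)*51 = ((6 - 4*40)*60)*51 = ((6 - 160)*60)*51 = -154*60*51 = -9240*51 = -471240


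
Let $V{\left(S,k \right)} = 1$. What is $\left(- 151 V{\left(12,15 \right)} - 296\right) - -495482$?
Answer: $495035$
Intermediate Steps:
$\left(- 151 V{\left(12,15 \right)} - 296\right) - -495482 = \left(\left(-151\right) 1 - 296\right) - -495482 = \left(-151 - 296\right) + 495482 = -447 + 495482 = 495035$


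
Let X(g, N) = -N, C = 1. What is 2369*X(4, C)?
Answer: -2369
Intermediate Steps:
2369*X(4, C) = 2369*(-1*1) = 2369*(-1) = -2369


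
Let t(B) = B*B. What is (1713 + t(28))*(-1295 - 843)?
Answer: -5338586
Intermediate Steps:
t(B) = B²
(1713 + t(28))*(-1295 - 843) = (1713 + 28²)*(-1295 - 843) = (1713 + 784)*(-2138) = 2497*(-2138) = -5338586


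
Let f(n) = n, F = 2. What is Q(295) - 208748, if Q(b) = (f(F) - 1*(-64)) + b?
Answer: -208387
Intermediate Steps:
Q(b) = 66 + b (Q(b) = (2 - 1*(-64)) + b = (2 + 64) + b = 66 + b)
Q(295) - 208748 = (66 + 295) - 208748 = 361 - 208748 = -208387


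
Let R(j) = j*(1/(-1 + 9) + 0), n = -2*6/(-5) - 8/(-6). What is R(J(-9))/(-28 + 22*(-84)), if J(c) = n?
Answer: -1/4020 ≈ -0.00024876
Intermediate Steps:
n = 56/15 (n = -12*(-⅕) - 8*(-⅙) = 12/5 + 4/3 = 56/15 ≈ 3.7333)
J(c) = 56/15
R(j) = j/8 (R(j) = j*(1/8 + 0) = j*(⅛ + 0) = j*(⅛) = j/8)
R(J(-9))/(-28 + 22*(-84)) = ((⅛)*(56/15))/(-28 + 22*(-84)) = 7/(15*(-28 - 1848)) = (7/15)/(-1876) = (7/15)*(-1/1876) = -1/4020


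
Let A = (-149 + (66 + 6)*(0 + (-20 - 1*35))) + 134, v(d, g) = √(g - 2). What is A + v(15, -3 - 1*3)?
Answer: -3975 + 2*I*√2 ≈ -3975.0 + 2.8284*I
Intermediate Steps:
v(d, g) = √(-2 + g)
A = -3975 (A = (-149 + 72*(0 + (-20 - 35))) + 134 = (-149 + 72*(0 - 55)) + 134 = (-149 + 72*(-55)) + 134 = (-149 - 3960) + 134 = -4109 + 134 = -3975)
A + v(15, -3 - 1*3) = -3975 + √(-2 + (-3 - 1*3)) = -3975 + √(-2 + (-3 - 3)) = -3975 + √(-2 - 6) = -3975 + √(-8) = -3975 + 2*I*√2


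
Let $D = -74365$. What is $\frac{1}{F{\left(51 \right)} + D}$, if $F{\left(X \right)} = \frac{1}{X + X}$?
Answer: $- \frac{102}{7585229} \approx -1.3447 \cdot 10^{-5}$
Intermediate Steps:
$F{\left(X \right)} = \frac{1}{2 X}$
$\frac{1}{F{\left(51 \right)} + D} = \frac{1}{\frac{1}{2 \cdot 51} - 74365} = \frac{1}{\frac{1}{2} \cdot \frac{1}{51} - 74365} = \frac{1}{\frac{1}{102} - 74365} = \frac{1}{- \frac{7585229}{102}} = - \frac{102}{7585229}$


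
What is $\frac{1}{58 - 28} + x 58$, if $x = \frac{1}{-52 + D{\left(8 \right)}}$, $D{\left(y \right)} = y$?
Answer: $- \frac{212}{165} \approx -1.2848$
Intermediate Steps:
$x = - \frac{1}{44}$ ($x = \frac{1}{-52 + 8} = \frac{1}{-44} = - \frac{1}{44} \approx -0.022727$)
$\frac{1}{58 - 28} + x 58 = \frac{1}{58 - 28} - \frac{29}{22} = \frac{1}{30} - \frac{29}{22} = - \frac{212}{165}$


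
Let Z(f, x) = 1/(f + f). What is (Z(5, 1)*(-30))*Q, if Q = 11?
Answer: -33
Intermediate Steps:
Z(f, x) = 1/(2*f)
(Z(5, 1)*(-30))*Q = (((½)/5)*(-30))*11 = (((½)*(⅕))*(-30))*11 = ((⅒)*(-30))*11 = -3*11 = -33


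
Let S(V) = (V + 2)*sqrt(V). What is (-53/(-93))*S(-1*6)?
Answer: -212*I*sqrt(6)/93 ≈ -5.5838*I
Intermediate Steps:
S(V) = sqrt(V)*(2 + V) (S(V) = (2 + V)*sqrt(V) = sqrt(V)*(2 + V))
(-53/(-93))*S(-1*6) = (-53/(-93))*(sqrt(-1*6)*(2 - 1*6)) = (-53*(-1/93))*(sqrt(-6)*(2 - 6)) = 53*((I*sqrt(6))*(-4))/93 = 53*(-4*I*sqrt(6))/93 = -212*I*sqrt(6)/93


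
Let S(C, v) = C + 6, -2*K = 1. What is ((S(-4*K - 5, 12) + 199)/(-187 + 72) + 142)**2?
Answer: 260112384/13225 ≈ 19668.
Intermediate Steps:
K = -1/2 (K = -1/2*1 = -1/2 ≈ -0.50000)
S(C, v) = 6 + C
((S(-4*K - 5, 12) + 199)/(-187 + 72) + 142)**2 = (((6 + (-4*(-1/2) - 5)) + 199)/(-187 + 72) + 142)**2 = (((6 + (2 - 5)) + 199)/(-115) + 142)**2 = (((6 - 3) + 199)*(-1/115) + 142)**2 = ((3 + 199)*(-1/115) + 142)**2 = (202*(-1/115) + 142)**2 = (-202/115 + 142)**2 = (16128/115)**2 = 260112384/13225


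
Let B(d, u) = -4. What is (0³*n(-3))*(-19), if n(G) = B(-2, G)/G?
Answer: 0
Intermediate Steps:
n(G) = -4/G
(0³*n(-3))*(-19) = (0³*(-4/(-3)))*(-19) = (0*(-4*(-⅓)))*(-19) = (0*(4/3))*(-19) = 0*(-19) = 0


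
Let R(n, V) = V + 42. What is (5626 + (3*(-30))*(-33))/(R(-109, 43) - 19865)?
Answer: -2149/4945 ≈ -0.43458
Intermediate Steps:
R(n, V) = 42 + V
(5626 + (3*(-30))*(-33))/(R(-109, 43) - 19865) = (5626 + (3*(-30))*(-33))/((42 + 43) - 19865) = (5626 - 90*(-33))/(85 - 19865) = (5626 + 2970)/(-19780) = 8596*(-1/19780) = -2149/4945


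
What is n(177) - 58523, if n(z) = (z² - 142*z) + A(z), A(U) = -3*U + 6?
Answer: -52853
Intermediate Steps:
A(U) = 6 - 3*U
n(z) = 6 + z² - 145*z (n(z) = (z² - 142*z) + (6 - 3*z) = 6 + z² - 145*z)
n(177) - 58523 = (6 + 177² - 145*177) - 58523 = (6 + 31329 - 25665) - 58523 = 5670 - 58523 = -52853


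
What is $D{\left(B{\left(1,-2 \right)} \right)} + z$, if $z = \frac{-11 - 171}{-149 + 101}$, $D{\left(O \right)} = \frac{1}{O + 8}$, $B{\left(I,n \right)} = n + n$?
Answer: $\frac{97}{24} \approx 4.0417$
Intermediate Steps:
$B{\left(I,n \right)} = 2 n$
$D{\left(O \right)} = \frac{1}{8 + O}$
$z = \frac{91}{24}$ ($z = - \frac{182}{-48} = \left(-182\right) \left(- \frac{1}{48}\right) = \frac{91}{24} \approx 3.7917$)
$D{\left(B{\left(1,-2 \right)} \right)} + z = \frac{1}{8 + 2 \left(-2\right)} + \frac{91}{24} = \frac{1}{8 - 4} + \frac{91}{24} = \frac{1}{4} + \frac{91}{24} = \frac{97}{24}$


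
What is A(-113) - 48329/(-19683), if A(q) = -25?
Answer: -443746/19683 ≈ -22.545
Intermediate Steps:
A(-113) - 48329/(-19683) = -25 - 48329/(-19683) = -25 - 48329*(-1)/19683 = -25 - 1*(-48329/19683) = -25 + 48329/19683 = -443746/19683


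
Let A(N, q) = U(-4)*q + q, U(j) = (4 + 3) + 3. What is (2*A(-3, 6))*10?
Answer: 1320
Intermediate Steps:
U(j) = 10 (U(j) = 7 + 3 = 10)
A(N, q) = 11*q (A(N, q) = 10*q + q = 11*q)
(2*A(-3, 6))*10 = (2*(11*6))*10 = (2*66)*10 = 132*10 = 1320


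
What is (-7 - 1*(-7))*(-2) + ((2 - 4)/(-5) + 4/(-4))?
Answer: -3/5 ≈ -0.60000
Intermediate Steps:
(-7 - 1*(-7))*(-2) + ((2 - 4)/(-5) + 4/(-4)) = (-7 + 7)*(-2) + (-2*(-1/5) + 4*(-1/4)) = 0*(-2) + (2/5 - 1) = 0 - 3/5 = -3/5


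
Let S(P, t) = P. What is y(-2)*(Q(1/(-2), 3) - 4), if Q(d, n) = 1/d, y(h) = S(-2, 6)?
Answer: 12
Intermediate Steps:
y(h) = -2
y(-2)*(Q(1/(-2), 3) - 4) = -2*(1/(1/(-2)) - 4) = -2*(1/(-½) - 4) = -2*(-2 - 4) = -2*(-6) = 12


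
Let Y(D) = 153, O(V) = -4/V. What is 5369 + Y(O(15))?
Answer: 5522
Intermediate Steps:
5369 + Y(O(15)) = 5369 + 153 = 5522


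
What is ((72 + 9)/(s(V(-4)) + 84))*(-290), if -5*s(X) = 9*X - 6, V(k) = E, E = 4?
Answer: -3915/13 ≈ -301.15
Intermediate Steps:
V(k) = 4
s(X) = 6/5 - 9*X/5 (s(X) = -(9*X - 6)/5 = -(-6 + 9*X)/5 = 6/5 - 9*X/5)
((72 + 9)/(s(V(-4)) + 84))*(-290) = ((72 + 9)/((6/5 - 9/5*4) + 84))*(-290) = (81/((6/5 - 36/5) + 84))*(-290) = (81/(-6 + 84))*(-290) = (81/78)*(-290) = (81*(1/78))*(-290) = (27/26)*(-290) = -3915/13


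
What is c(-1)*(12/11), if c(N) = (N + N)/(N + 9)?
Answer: -3/11 ≈ -0.27273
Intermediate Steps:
c(N) = 2*N/(9 + N) (c(N) = (2*N)/(9 + N) = 2*N/(9 + N))
c(-1)*(12/11) = (2*(-1)/(9 - 1))*(12/11) = (2*(-1)/8)*(12*(1/11)) = (2*(-1)*(⅛))*(12/11) = -¼*12/11 = -3/11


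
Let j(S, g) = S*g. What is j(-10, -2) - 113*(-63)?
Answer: 7139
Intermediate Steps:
j(-10, -2) - 113*(-63) = -10*(-2) - 113*(-63) = 20 + 7119 = 7139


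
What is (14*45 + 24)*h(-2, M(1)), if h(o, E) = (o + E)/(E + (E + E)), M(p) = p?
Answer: -218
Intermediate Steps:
h(o, E) = (E + o)/(3*E) (h(o, E) = (E + o)/(E + 2*E) = (E + o)/((3*E)) = (E + o)*(1/(3*E)) = (E + o)/(3*E))
(14*45 + 24)*h(-2, M(1)) = (14*45 + 24)*((⅓)*(1 - 2)/1) = (630 + 24)*((⅓)*1*(-1)) = 654*(-⅓) = -218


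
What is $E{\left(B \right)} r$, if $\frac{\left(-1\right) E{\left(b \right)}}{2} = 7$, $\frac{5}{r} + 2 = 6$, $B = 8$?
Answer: $- \frac{35}{2} \approx -17.5$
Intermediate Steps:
$r = \frac{5}{4}$ ($r = \frac{5}{-2 + 6} = \frac{5}{4} \approx 1.25$)
$E{\left(b \right)} = -14$ ($E{\left(b \right)} = \left(-2\right) 7 = -14$)
$E{\left(B \right)} r = \left(-14\right) \frac{5}{4} = - \frac{35}{2}$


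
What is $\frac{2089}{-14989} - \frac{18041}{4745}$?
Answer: $- \frac{21563758}{5470985} \approx -3.9415$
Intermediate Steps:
$\frac{2089}{-14989} - \frac{18041}{4745} = 2089 \left(- \frac{1}{14989}\right) - \frac{18041}{4745} = - \frac{2089}{14989} - \frac{18041}{4745} = - \frac{21563758}{5470985}$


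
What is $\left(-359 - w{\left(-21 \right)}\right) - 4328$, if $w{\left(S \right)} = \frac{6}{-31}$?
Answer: $- \frac{145291}{31} \approx -4686.8$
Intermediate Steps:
$w{\left(S \right)} = - \frac{6}{31}$ ($w{\left(S \right)} = 6 \left(- \frac{1}{31}\right) = - \frac{6}{31}$)
$\left(-359 - w{\left(-21 \right)}\right) - 4328 = \left(-359 - - \frac{6}{31}\right) - 4328 = \left(-359 + \frac{6}{31}\right) - 4328 = - \frac{11123}{31} - 4328 = - \frac{145291}{31}$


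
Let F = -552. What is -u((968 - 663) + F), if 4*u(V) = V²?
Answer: -61009/4 ≈ -15252.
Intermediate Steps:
u(V) = V²/4
-u((968 - 663) + F) = -((968 - 663) - 552)²/4 = -(305 - 552)²/4 = -(-247)²/4 = -61009/4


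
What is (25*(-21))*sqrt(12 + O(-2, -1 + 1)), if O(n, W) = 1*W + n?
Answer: -525*sqrt(10) ≈ -1660.2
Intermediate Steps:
O(n, W) = W + n
(25*(-21))*sqrt(12 + O(-2, -1 + 1)) = (25*(-21))*sqrt(12 + ((-1 + 1) - 2)) = -525*sqrt(12 + (0 - 2)) = -525*sqrt(12 - 2) = -525*sqrt(10)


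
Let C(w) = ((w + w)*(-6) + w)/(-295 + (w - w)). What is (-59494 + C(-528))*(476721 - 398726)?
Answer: -273864436262/59 ≈ -4.6418e+9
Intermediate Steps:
C(w) = 11*w/295 (C(w) = ((2*w)*(-6) + w)/(-295 + 0) = (-12*w + w)/(-295) = -11*w*(-1/295) = 11*w/295)
(-59494 + C(-528))*(476721 - 398726) = (-59494 + (11/295)*(-528))*(476721 - 398726) = (-59494 - 5808/295)*77995 = -17556538/295*77995 = -273864436262/59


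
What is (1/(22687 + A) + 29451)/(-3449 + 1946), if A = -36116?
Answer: -395497478/20183787 ≈ -19.595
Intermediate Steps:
(1/(22687 + A) + 29451)/(-3449 + 1946) = (1/(22687 - 36116) + 29451)/(-3449 + 1946) = (1/(-13429) + 29451)/(-1503) = (-1/13429 + 29451)*(-1/1503) = (395497478/13429)*(-1/1503) = -395497478/20183787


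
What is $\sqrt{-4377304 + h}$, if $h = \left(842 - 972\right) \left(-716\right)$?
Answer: $8 i \sqrt{66941} \approx 2069.8 i$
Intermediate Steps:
$h = 93080$ ($h = \left(-130\right) \left(-716\right) = 93080$)
$\sqrt{-4377304 + h} = \sqrt{-4377304 + 93080} = \sqrt{-4284224} = 8 i \sqrt{66941}$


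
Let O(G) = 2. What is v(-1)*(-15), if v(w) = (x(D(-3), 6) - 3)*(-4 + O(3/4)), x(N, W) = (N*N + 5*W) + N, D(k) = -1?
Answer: 810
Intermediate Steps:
x(N, W) = N + N**2 + 5*W (x(N, W) = (N**2 + 5*W) + N = N + N**2 + 5*W)
v(w) = -54 (v(w) = ((-1 + (-1)**2 + 5*6) - 3)*(-4 + 2) = ((-1 + 1 + 30) - 3)*(-2) = (30 - 3)*(-2) = 27*(-2) = -54)
v(-1)*(-15) = -54*(-15) = 810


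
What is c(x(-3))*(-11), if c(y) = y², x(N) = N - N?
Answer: 0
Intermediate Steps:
x(N) = 0
c(x(-3))*(-11) = 0²*(-11) = 0*(-11) = 0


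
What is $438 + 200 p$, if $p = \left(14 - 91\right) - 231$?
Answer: $-61162$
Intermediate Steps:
$p = -308$ ($p = -77 - 231 = -308$)
$438 + 200 p = 438 + 200 \left(-308\right) = 438 - 61600 = -61162$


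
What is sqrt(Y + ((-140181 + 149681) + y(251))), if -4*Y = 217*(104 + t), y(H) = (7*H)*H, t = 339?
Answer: sqrt(1705897)/2 ≈ 653.05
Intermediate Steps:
y(H) = 7*H**2
Y = -96131/4 (Y = -217*(104 + 339)/4 = -217*443/4 = -1/4*96131 = -96131/4 ≈ -24033.)
sqrt(Y + ((-140181 + 149681) + y(251))) = sqrt(-96131/4 + ((-140181 + 149681) + 7*251**2)) = sqrt(-96131/4 + (9500 + 7*63001)) = sqrt(-96131/4 + (9500 + 441007)) = sqrt(-96131/4 + 450507) = sqrt(1705897/4) = sqrt(1705897)/2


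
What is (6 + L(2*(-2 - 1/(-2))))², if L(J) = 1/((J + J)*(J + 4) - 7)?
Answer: 5929/169 ≈ 35.083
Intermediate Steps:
L(J) = 1/(-7 + 2*J*(4 + J)) (L(J) = 1/((2*J)*(4 + J) - 7) = 1/(2*J*(4 + J) - 7) = 1/(-7 + 2*J*(4 + J)))
(6 + L(2*(-2 - 1/(-2))))² = (6 + 1/(-7 + 2*(2*(-2 - 1/(-2)))² + 8*(2*(-2 - 1/(-2)))))² = (6 + 1/(-7 + 2*(2*(-2 - 1*(-½)))² + 8*(2*(-2 - 1*(-½)))))² = (6 + 1/(-7 + 2*(2*(-2 + ½))² + 8*(2*(-2 + ½))))² = (6 + 1/(-7 + 2*(2*(-3/2))² + 8*(2*(-3/2))))² = (6 + 1/(-7 + 2*(-3)² + 8*(-3)))² = (6 + 1/(-7 + 2*9 - 24))² = (6 + 1/(-7 + 18 - 24))² = (6 + 1/(-13))² = (6 - 1/13)² = (77/13)² = 5929/169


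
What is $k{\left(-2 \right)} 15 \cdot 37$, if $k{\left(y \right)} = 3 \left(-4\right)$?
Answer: $-6660$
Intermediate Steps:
$k{\left(y \right)} = -12$
$k{\left(-2 \right)} 15 \cdot 37 = \left(-12\right) 15 \cdot 37 = \left(-180\right) 37 = -6660$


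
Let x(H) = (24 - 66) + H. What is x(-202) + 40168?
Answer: 39924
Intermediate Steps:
x(H) = -42 + H
x(-202) + 40168 = (-42 - 202) + 40168 = -244 + 40168 = 39924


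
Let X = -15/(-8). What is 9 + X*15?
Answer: 297/8 ≈ 37.125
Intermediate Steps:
X = 15/8 (X = -15*(-⅛) = 15/8 ≈ 1.8750)
9 + X*15 = 9 + (15/8)*15 = 9 + 225/8 = 297/8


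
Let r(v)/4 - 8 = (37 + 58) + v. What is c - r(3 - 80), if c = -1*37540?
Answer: -37644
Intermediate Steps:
c = -37540
r(v) = 412 + 4*v (r(v) = 32 + 4*((37 + 58) + v) = 32 + 4*(95 + v) = 32 + (380 + 4*v) = 412 + 4*v)
c - r(3 - 80) = -37540 - (412 + 4*(3 - 80)) = -37540 - (412 + 4*(-77)) = -37540 - (412 - 308) = -37540 - 1*104 = -37540 - 104 = -37644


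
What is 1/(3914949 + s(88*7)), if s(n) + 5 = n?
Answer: 1/3915560 ≈ 2.5539e-7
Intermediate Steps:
s(n) = -5 + n
1/(3914949 + s(88*7)) = 1/(3914949 + (-5 + 88*7)) = 1/(3914949 + (-5 + 616)) = 1/(3914949 + 611) = 1/3915560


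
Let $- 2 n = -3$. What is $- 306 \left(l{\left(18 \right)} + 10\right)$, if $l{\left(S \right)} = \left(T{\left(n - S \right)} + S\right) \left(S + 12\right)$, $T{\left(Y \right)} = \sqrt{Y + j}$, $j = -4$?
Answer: $-168300 - 4590 i \sqrt{82} \approx -1.683 \cdot 10^{5} - 41564.0 i$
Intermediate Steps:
$n = \frac{3}{2}$ ($n = \left(- \frac{1}{2}\right) \left(-3\right) = \frac{3}{2} \approx 1.5$)
$T{\left(Y \right)} = \sqrt{-4 + Y}$ ($T{\left(Y \right)} = \sqrt{Y - 4} = \sqrt{-4 + Y}$)
$l{\left(S \right)} = \left(12 + S\right) \left(S + \sqrt{- \frac{5}{2} - S}\right)$ ($l{\left(S \right)} = \left(\sqrt{-4 - \left(- \frac{3}{2} + S\right)} + S\right) \left(S + 12\right) = \left(\sqrt{- \frac{5}{2} - S} + S\right) \left(12 + S\right) = \left(S + \sqrt{- \frac{5}{2} - S}\right) \left(12 + S\right) = \left(12 + S\right) \left(S + \sqrt{- \frac{5}{2} - S}\right)$)
$- 306 \left(l{\left(18 \right)} + 10\right) = - 306 \left(\left(18^{2} + 6 \sqrt{-10 - 72} + 12 \cdot 18 + \frac{1}{2} \cdot 18 \sqrt{-10 - 72}\right) + 10\right) = - 306 \left(\left(324 + 6 \sqrt{-10 - 72} + 216 + \frac{1}{2} \cdot 18 \sqrt{-10 - 72}\right) + 10\right) = - 306 \left(\left(324 + 6 \sqrt{-82} + 216 + \frac{1}{2} \cdot 18 \sqrt{-82}\right) + 10\right) = - 306 \left(\left(324 + 6 i \sqrt{82} + 216 + \frac{1}{2} \cdot 18 i \sqrt{82}\right) + 10\right) = - 306 \left(\left(324 + 6 i \sqrt{82} + 216 + 9 i \sqrt{82}\right) + 10\right) = - 306 \left(\left(540 + 15 i \sqrt{82}\right) + 10\right) = - 306 \left(550 + 15 i \sqrt{82}\right) = -168300 - 4590 i \sqrt{82}$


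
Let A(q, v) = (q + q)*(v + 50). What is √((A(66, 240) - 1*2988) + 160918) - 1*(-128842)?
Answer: 128842 + √196210 ≈ 1.2929e+5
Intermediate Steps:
A(q, v) = 2*q*(50 + v) (A(q, v) = (2*q)*(50 + v) = 2*q*(50 + v))
√((A(66, 240) - 1*2988) + 160918) - 1*(-128842) = √((2*66*(50 + 240) - 1*2988) + 160918) - 1*(-128842) = √((2*66*290 - 2988) + 160918) + 128842 = √((38280 - 2988) + 160918) + 128842 = √(35292 + 160918) + 128842 = √196210 + 128842 = 128842 + √196210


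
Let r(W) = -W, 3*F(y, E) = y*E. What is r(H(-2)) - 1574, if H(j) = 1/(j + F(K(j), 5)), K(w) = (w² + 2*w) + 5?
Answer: -29909/19 ≈ -1574.2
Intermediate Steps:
K(w) = 5 + w² + 2*w
F(y, E) = E*y/3 (F(y, E) = (y*E)/3 = (E*y)/3 = E*y/3)
H(j) = 1/(25/3 + 5*j²/3 + 13*j/3) (H(j) = 1/(j + (⅓)*5*(5 + j² + 2*j)) = 1/(j + (25/3 + 5*j²/3 + 10*j/3)) = 1/(25/3 + 5*j²/3 + 13*j/3))
r(H(-2)) - 1574 = -3/(25 + 5*(-2)² + 13*(-2)) - 1574 = -3/(25 + 5*4 - 26) - 1574 = -3/(25 + 20 - 26) - 1574 = -3/19 - 1574 = -29909/19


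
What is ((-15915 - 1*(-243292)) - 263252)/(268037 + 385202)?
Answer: -35875/653239 ≈ -0.054919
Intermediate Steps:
((-15915 - 1*(-243292)) - 263252)/(268037 + 385202) = ((-15915 + 243292) - 263252)/653239 = (227377 - 263252)*(1/653239) = -35875*1/653239 = -35875/653239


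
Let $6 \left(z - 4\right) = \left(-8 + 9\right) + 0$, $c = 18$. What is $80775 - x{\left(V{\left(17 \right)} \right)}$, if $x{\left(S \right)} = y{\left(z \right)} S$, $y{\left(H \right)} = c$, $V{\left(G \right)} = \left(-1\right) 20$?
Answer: $81135$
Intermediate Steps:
$V{\left(G \right)} = -20$
$z = \frac{25}{6}$ ($z = 4 + \frac{\left(-8 + 9\right) + 0}{6} = 4 + \frac{1 + 0}{6} = 4 + \frac{1}{6} \cdot 1 = 4 + \frac{1}{6} = \frac{25}{6} \approx 4.1667$)
$y{\left(H \right)} = 18$
$x{\left(S \right)} = 18 S$
$80775 - x{\left(V{\left(17 \right)} \right)} = 80775 - 18 \left(-20\right) = 80775 - -360 = 80775 + 360 = 81135$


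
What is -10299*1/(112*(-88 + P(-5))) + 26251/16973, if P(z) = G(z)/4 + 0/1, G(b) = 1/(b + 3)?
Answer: 144634099/55841170 ≈ 2.5901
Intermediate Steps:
G(b) = 1/(3 + b)
P(z) = 1/(4*(3 + z)) (P(z) = 1/((3 + z)*4) + 0/1 = (¼)/(3 + z) + 0*1 = 1/(4*(3 + z)) + 0 = 1/(4*(3 + z)))
-10299*1/(112*(-88 + P(-5))) + 26251/16973 = -10299*1/(112*(-88 + 1/(4*(3 - 5)))) + 26251/16973 = -10299*1/(112*(-88 + (¼)/(-2))) + 26251*(1/16973) = -10299*1/(112*(-88 + (¼)*(-½))) + 26251/16973 = -10299*1/(112*(-88 - ⅛)) + 26251/16973 = -10299/((-705/8*112)) + 26251/16973 = -10299/(-9870) + 26251/16973 = -10299*(-1/9870) + 26251/16973 = 3433/3290 + 26251/16973 = 144634099/55841170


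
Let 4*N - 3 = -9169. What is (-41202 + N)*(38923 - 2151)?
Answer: -1599342982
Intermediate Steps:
N = -4583/2 (N = ¾ + (¼)*(-9169) = ¾ - 9169/4 = -4583/2 ≈ -2291.5)
(-41202 + N)*(38923 - 2151) = (-41202 - 4583/2)*(38923 - 2151) = -86987/2*36772 = -1599342982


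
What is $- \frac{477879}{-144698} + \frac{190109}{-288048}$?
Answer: $\frac{55071849055}{20839984752} \approx 2.6426$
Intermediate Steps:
$- \frac{477879}{-144698} + \frac{190109}{-288048} = \left(-477879\right) \left(- \frac{1}{144698}\right) + 190109 \left(- \frac{1}{288048}\right) = \frac{477879}{144698} - \frac{190109}{288048} = \frac{55071849055}{20839984752}$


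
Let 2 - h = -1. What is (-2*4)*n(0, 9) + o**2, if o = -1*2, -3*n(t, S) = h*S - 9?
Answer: 52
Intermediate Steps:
h = 3 (h = 2 - 1*(-1) = 2 + 1 = 3)
n(t, S) = 3 - S (n(t, S) = -(3*S - 9)/3 = -(-9 + 3*S)/3 = 3 - S)
o = -2
(-2*4)*n(0, 9) + o**2 = (-2*4)*(3 - 1*9) + (-2)**2 = -8*(3 - 9) + 4 = -8*(-6) + 4 = 48 + 4 = 52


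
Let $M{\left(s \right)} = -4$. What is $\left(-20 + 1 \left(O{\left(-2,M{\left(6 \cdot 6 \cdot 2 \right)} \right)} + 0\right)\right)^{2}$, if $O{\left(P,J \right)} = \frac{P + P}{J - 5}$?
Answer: $\frac{30976}{81} \approx 382.42$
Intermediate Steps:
$O{\left(P,J \right)} = \frac{2 P}{-5 + J}$
$\left(-20 + 1 \left(O{\left(-2,M{\left(6 \cdot 6 \cdot 2 \right)} \right)} + 0\right)\right)^{2} = \left(-20 + 1 \left(2 \left(-2\right) \frac{1}{-5 - 4} + 0\right)\right)^{2} = \left(-20 + 1 \left(2 \left(-2\right) \frac{1}{-9} + 0\right)\right)^{2} = \left(-20 + 1 \left(2 \left(-2\right) \left(- \frac{1}{9}\right) + 0\right)\right)^{2} = \left(-20 + 1 \left(\frac{4}{9} + 0\right)\right)^{2} = \left(-20 + 1 \cdot \frac{4}{9}\right)^{2} = \left(-20 + \frac{4}{9}\right)^{2} = \left(- \frac{176}{9}\right)^{2} = \frac{30976}{81}$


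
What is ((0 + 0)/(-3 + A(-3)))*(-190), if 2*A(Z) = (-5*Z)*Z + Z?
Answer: 0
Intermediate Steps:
A(Z) = Z/2 - 5*Z**2/2 (A(Z) = ((-5*Z)*Z + Z)/2 = (-5*Z**2 + Z)/2 = (Z - 5*Z**2)/2 = Z/2 - 5*Z**2/2)
((0 + 0)/(-3 + A(-3)))*(-190) = ((0 + 0)/(-3 + (1/2)*(-3)*(1 - 5*(-3))))*(-190) = (0/(-3 + (1/2)*(-3)*(1 + 15)))*(-190) = (0/(-3 + (1/2)*(-3)*16))*(-190) = (0/(-3 - 24))*(-190) = (0/(-27))*(-190) = (0*(-1/27))*(-190) = 0*(-190) = 0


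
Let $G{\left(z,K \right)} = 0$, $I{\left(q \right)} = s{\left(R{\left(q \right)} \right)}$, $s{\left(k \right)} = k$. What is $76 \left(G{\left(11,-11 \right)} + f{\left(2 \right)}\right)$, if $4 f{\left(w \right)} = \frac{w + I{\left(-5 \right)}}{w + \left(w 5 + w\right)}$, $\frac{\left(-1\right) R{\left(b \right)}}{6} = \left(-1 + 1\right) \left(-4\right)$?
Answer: $\frac{19}{7} \approx 2.7143$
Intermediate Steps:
$R{\left(b \right)} = 0$ ($R{\left(b \right)} = - 6 \left(-1 + 1\right) \left(-4\right) = - 6 \cdot 0 \left(-4\right) = \left(-6\right) 0 = 0$)
$I{\left(q \right)} = 0$
$f{\left(w \right)} = \frac{1}{28}$ ($f{\left(w \right)} = \frac{\left(w + 0\right) \frac{1}{w + \left(w 5 + w\right)}}{4} = \frac{w \frac{1}{w + \left(5 w + w\right)}}{4} = \frac{w \frac{1}{w + 6 w}}{4} = \frac{w \frac{1}{7 w}}{4} = \frac{1}{4} \cdot \frac{1}{7} = \frac{1}{28}$)
$76 \left(G{\left(11,-11 \right)} + f{\left(2 \right)}\right) = 76 \left(0 + \frac{1}{28}\right) = 76 \cdot \frac{1}{28} = \frac{19}{7}$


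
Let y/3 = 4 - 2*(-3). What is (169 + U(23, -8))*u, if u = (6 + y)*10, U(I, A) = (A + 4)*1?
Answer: 59400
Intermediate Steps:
U(I, A) = 4 + A (U(I, A) = (4 + A)*1 = 4 + A)
y = 30 (y = 3*(4 - 2*(-3)) = 3*(4 + 6) = 3*10 = 30)
u = 360 (u = (6 + 30)*10 = 36*10 = 360)
(169 + U(23, -8))*u = (169 + (4 - 8))*360 = (169 - 4)*360 = 165*360 = 59400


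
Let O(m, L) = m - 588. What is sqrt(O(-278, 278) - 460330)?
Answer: 6*I*sqrt(12811) ≈ 679.11*I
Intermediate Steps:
O(m, L) = -588 + m
sqrt(O(-278, 278) - 460330) = sqrt((-588 - 278) - 460330) = sqrt(-866 - 460330) = sqrt(-461196) = 6*I*sqrt(12811)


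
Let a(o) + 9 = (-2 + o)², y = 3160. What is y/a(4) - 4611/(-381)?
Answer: -78727/127 ≈ -619.90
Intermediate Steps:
a(o) = -9 + (-2 + o)²
y/a(4) - 4611/(-381) = 3160/(-9 + (-2 + 4)²) - 4611/(-381) = 3160/(-9 + 2²) - 4611*(-1/381) = 3160/(-9 + 4) + 1537/127 = 3160/(-5) + 1537/127 = 3160*(-⅕) + 1537/127 = -632 + 1537/127 = -78727/127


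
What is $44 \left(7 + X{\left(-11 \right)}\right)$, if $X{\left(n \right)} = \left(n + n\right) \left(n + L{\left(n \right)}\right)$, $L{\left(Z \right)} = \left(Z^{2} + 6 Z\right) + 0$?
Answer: $-42284$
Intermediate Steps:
$L{\left(Z \right)} = Z^{2} + 6 Z$
$X{\left(n \right)} = 2 n \left(n + n \left(6 + n\right)\right)$ ($X{\left(n \right)} = \left(n + n\right) \left(n + n \left(6 + n\right)\right) = 2 n \left(n + n \left(6 + n\right)\right)$)
$44 \left(7 + X{\left(-11 \right)}\right) = 44 \left(7 + 2 \left(-11\right)^{2} \left(7 - 11\right)\right) = 44 \left(7 + 2 \cdot 121 \left(-4\right)\right) = 44 \left(7 - 968\right) = 44 \left(-961\right) = -42284$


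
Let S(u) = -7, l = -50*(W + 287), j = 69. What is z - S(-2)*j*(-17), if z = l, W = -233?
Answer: -10911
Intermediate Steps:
l = -2700 (l = -50*(-233 + 287) = -50*54 = -2700)
z = -2700
z - S(-2)*j*(-17) = -2700 - (-7*69)*(-17) = -2700 - (-483)*(-17) = -2700 - 1*8211 = -2700 - 8211 = -10911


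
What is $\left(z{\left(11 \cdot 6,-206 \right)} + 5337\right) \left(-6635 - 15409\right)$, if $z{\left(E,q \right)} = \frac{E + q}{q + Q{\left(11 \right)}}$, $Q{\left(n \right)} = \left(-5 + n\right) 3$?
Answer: $- \frac{5530266456}{47} \approx -1.1767 \cdot 10^{8}$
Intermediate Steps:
$Q{\left(n \right)} = -15 + 3 n$
$z{\left(E,q \right)} = \frac{E + q}{18 + q}$ ($z{\left(E,q \right)} = \frac{E + q}{q + \left(-15 + 3 \cdot 11\right)} = \frac{E + q}{q + \left(-15 + 33\right)} = \frac{E + q}{q + 18} = \frac{E + q}{18 + q}$)
$\left(z{\left(11 \cdot 6,-206 \right)} + 5337\right) \left(-6635 - 15409\right) = \left(\frac{11 \cdot 6 - 206}{18 - 206} + 5337\right) \left(-6635 - 15409\right) = \left(\frac{66 - 206}{-188} + 5337\right) \left(-22044\right) = \left(\left(- \frac{1}{188}\right) \left(-140\right) + 5337\right) \left(-22044\right) = \left(\frac{35}{47} + 5337\right) \left(-22044\right) = \frac{250874}{47} \left(-22044\right) = - \frac{5530266456}{47}$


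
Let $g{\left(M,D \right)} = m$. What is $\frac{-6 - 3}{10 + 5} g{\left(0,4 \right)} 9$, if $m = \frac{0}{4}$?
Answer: $0$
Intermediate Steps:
$m = 0$ ($m = 0 \cdot \frac{1}{4} = 0$)
$g{\left(M,D \right)} = 0$
$\frac{-6 - 3}{10 + 5} g{\left(0,4 \right)} 9 = \frac{-6 - 3}{10 + 5} \cdot 0 \cdot 9 = - \frac{9}{15} \cdot 0 \cdot 9 = \left(-9\right) \frac{1}{15} \cdot 0 \cdot 9 = \left(- \frac{3}{5}\right) 0 \cdot 9 = 0 \cdot 9 = 0$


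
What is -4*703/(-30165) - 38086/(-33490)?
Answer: 124303807/101022585 ≈ 1.2305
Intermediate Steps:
-4*703/(-30165) - 38086/(-33490) = -2812*(-1/30165) - 38086*(-1/33490) = 2812/30165 + 19043/16745 = 124303807/101022585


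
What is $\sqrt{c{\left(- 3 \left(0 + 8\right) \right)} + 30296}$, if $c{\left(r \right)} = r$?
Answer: $8 \sqrt{473} \approx 173.99$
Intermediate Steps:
$\sqrt{c{\left(- 3 \left(0 + 8\right) \right)} + 30296} = \sqrt{- 3 \left(0 + 8\right) + 30296} = \sqrt{\left(-3\right) 8 + 30296} = \sqrt{-24 + 30296} = \sqrt{30272} = 8 \sqrt{473}$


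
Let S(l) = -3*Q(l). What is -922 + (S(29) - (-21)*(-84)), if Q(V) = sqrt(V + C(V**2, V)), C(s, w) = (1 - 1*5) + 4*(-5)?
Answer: -2686 - 3*sqrt(5) ≈ -2692.7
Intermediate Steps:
C(s, w) = -24 (C(s, w) = (1 - 5) - 20 = -4 - 20 = -24)
Q(V) = sqrt(-24 + V) (Q(V) = sqrt(V - 24) = sqrt(-24 + V))
S(l) = -3*sqrt(-24 + l)
-922 + (S(29) - (-21)*(-84)) = -922 + (-3*sqrt(-24 + 29) - (-21)*(-84)) = -922 + (-3*sqrt(5) - 1*1764) = -922 + (-3*sqrt(5) - 1764) = -922 + (-1764 - 3*sqrt(5)) = -2686 - 3*sqrt(5)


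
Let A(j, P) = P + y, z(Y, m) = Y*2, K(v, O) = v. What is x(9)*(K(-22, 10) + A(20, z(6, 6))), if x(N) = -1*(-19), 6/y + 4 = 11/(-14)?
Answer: -14326/67 ≈ -213.82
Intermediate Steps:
y = -84/67 (y = 6/(-4 + 11/(-14)) = 6/(-4 + 11*(-1/14)) = 6/(-4 - 11/14) = 6/(-67/14) = 6*(-14/67) = -84/67 ≈ -1.2537)
z(Y, m) = 2*Y
A(j, P) = -84/67 + P (A(j, P) = P - 84/67 = -84/67 + P)
x(N) = 19
x(9)*(K(-22, 10) + A(20, z(6, 6))) = 19*(-22 + (-84/67 + 2*6)) = 19*(-22 + (-84/67 + 12)) = 19*(-22 + 720/67) = 19*(-754/67) = -14326/67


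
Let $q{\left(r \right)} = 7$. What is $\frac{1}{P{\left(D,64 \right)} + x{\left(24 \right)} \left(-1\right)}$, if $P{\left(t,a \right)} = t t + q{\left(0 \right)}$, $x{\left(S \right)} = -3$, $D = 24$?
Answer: $\frac{1}{586} \approx 0.0017065$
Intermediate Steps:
$P{\left(t,a \right)} = 7 + t^{2}$ ($P{\left(t,a \right)} = t t + 7 = t^{2} + 7 = 7 + t^{2}$)
$\frac{1}{P{\left(D,64 \right)} + x{\left(24 \right)} \left(-1\right)} = \frac{1}{\left(7 + 24^{2}\right) - -3} = \frac{1}{\left(7 + 576\right) + 3} = \frac{1}{583 + 3} = \frac{1}{586}$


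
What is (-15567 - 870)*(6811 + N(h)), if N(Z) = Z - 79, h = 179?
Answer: -113596107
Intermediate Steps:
N(Z) = -79 + Z
(-15567 - 870)*(6811 + N(h)) = (-15567 - 870)*(6811 + (-79 + 179)) = -16437*(6811 + 100) = -16437*6911 = -113596107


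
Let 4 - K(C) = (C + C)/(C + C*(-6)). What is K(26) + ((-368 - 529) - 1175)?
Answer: -10338/5 ≈ -2067.6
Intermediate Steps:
K(C) = 22/5 (K(C) = 4 - (C + C)/(C + C*(-6)) = 4 - 2*C/(C - 6*C) = 4 - 2*C/((-5*C)) = 4 - 2*C*(-1/(5*C)) = 4 - 1*(-2/5) = 4 + 2/5 = 22/5)
K(26) + ((-368 - 529) - 1175) = 22/5 + ((-368 - 529) - 1175) = 22/5 + (-897 - 1175) = 22/5 - 2072 = -10338/5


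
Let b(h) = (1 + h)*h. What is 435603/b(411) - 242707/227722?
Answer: 9683054107/6426770284 ≈ 1.5067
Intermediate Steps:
b(h) = h*(1 + h)
435603/b(411) - 242707/227722 = 435603/((411*(1 + 411))) - 242707/227722 = 435603/((411*412)) - 242707*1/227722 = 435603/169332 - 242707/227722 = 435603*(1/169332) - 242707/227722 = 145201/56444 - 242707/227722 = 9683054107/6426770284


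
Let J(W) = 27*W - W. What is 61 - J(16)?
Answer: -355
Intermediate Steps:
J(W) = 26*W
61 - J(16) = 61 - 26*16 = 61 - 1*416 = 61 - 416 = -355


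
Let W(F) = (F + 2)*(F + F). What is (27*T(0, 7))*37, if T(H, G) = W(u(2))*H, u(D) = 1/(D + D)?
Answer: 0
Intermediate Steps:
u(D) = 1/(2*D)
W(F) = 2*F*(2 + F) (W(F) = (2 + F)*(2*F) = 2*F*(2 + F))
T(H, G) = 9*H/8 (T(H, G) = (2*((½)/2)*(2 + (½)/2))*H = (2*((½)*(½))*(2 + (½)*(½)))*H = (2*(¼)*(2 + ¼))*H = (2*(¼)*(9/4))*H = 9*H/8)
(27*T(0, 7))*37 = (27*((9/8)*0))*37 = (27*0)*37 = 0*37 = 0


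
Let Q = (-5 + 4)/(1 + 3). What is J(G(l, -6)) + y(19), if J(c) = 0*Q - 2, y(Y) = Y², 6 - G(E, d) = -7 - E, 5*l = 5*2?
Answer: 359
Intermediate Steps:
l = 2 (l = (5*2)/5 = (⅕)*10 = 2)
G(E, d) = 13 + E (G(E, d) = 6 - (-7 - E) = 6 + (7 + E) = 13 + E)
Q = -¼ (Q = -1/4 = -1*¼ = -¼ ≈ -0.25000)
J(c) = -2 (J(c) = 0*(-¼) - 2 = 0 - 2 = -2)
J(G(l, -6)) + y(19) = -2 + 19² = -2 + 361 = 359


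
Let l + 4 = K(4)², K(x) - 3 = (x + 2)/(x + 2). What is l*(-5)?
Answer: -60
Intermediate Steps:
K(x) = 4 (K(x) = 3 + (x + 2)/(x + 2) = 3 + (2 + x)/(2 + x) = 3 + 1 = 4)
l = 12 (l = -4 + 4² = -4 + 16 = 12)
l*(-5) = 12*(-5) = -60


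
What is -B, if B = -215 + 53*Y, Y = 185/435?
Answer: 16744/87 ≈ 192.46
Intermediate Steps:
Y = 37/87 (Y = 185*(1/435) = 37/87 ≈ 0.42529)
B = -16744/87 (B = -215 + 53*(37/87) = -215 + 1961/87 = -16744/87 ≈ -192.46)
-B = -1*(-16744/87) = 16744/87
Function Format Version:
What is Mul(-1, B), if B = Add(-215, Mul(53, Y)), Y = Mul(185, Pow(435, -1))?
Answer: Rational(16744, 87) ≈ 192.46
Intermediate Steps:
Y = Rational(37, 87) (Y = Mul(185, Rational(1, 435)) = Rational(37, 87) ≈ 0.42529)
B = Rational(-16744, 87) (B = Add(-215, Mul(53, Rational(37, 87))) = Add(-215, Rational(1961, 87)) = Rational(-16744, 87) ≈ -192.46)
Mul(-1, B) = Mul(-1, Rational(-16744, 87)) = Rational(16744, 87)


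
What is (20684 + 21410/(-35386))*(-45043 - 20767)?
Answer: -24083255513670/17693 ≈ -1.3612e+9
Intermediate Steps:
(20684 + 21410/(-35386))*(-45043 - 20767) = (20684 + 21410*(-1/35386))*(-65810) = (20684 - 10705/17693)*(-65810) = (365951307/17693)*(-65810) = -24083255513670/17693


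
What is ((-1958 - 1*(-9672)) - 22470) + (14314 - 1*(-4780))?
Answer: 4338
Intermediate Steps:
((-1958 - 1*(-9672)) - 22470) + (14314 - 1*(-4780)) = ((-1958 + 9672) - 22470) + (14314 + 4780) = (7714 - 22470) + 19094 = -14756 + 19094 = 4338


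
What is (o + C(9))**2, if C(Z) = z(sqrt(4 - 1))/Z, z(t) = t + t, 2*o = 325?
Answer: 2851891/108 + 650*sqrt(3)/9 ≈ 26532.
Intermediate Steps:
o = 325/2 (o = (1/2)*325 = 325/2 ≈ 162.50)
z(t) = 2*t
C(Z) = 2*sqrt(3)/Z (C(Z) = (2*sqrt(4 - 1))/Z = (2*sqrt(3))/Z = 2*sqrt(3)/Z)
(o + C(9))**2 = (325/2 + 2*sqrt(3)/9)**2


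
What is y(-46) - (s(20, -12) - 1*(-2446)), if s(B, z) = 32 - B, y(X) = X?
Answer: -2504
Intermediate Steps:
y(-46) - (s(20, -12) - 1*(-2446)) = -46 - ((32 - 1*20) - 1*(-2446)) = -46 - ((32 - 20) + 2446) = -46 - (12 + 2446) = -46 - 1*2458 = -46 - 2458 = -2504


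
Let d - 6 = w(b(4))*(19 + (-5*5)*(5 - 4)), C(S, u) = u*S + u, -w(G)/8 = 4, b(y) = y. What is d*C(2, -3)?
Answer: -1782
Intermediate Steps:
w(G) = -32 (w(G) = -8*4 = -32)
C(S, u) = u + S*u (C(S, u) = S*u + u = u + S*u)
d = 198 (d = 6 - 32*(19 + (-5*5)*(5 - 4)) = 6 - 32*(19 - 25*1) = 6 - 32*(19 - 25) = 6 - 32*(-6) = 6 + 192 = 198)
d*C(2, -3) = 198*(-3*(1 + 2)) = 198*(-3*3) = 198*(-9) = -1782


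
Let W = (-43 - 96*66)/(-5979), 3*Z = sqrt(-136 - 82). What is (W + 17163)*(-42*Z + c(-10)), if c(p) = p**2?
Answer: 10262395600/5979 - 1436735384*I*sqrt(218)/5979 ≈ 1.7164e+6 - 3.5479e+6*I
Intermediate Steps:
Z = I*sqrt(218)/3 (Z = sqrt(-136 - 82)/3 = sqrt(-218)/3 = (I*sqrt(218))/3 = I*sqrt(218)/3 ≈ 4.9216*I)
W = 6379/5979 (W = (-43 - 6336)*(-1/5979) = -6379*(-1/5979) = 6379/5979 ≈ 1.0669)
(W + 17163)*(-42*Z + c(-10)) = (6379/5979 + 17163)*(-14*I*sqrt(218) + (-10)**2) = 102623956*(-14*I*sqrt(218) + 100)/5979 = 102623956*(100 - 14*I*sqrt(218))/5979 = 10262395600/5979 - 1436735384*I*sqrt(218)/5979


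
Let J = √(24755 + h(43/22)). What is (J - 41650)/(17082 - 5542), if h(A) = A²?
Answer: -4165/1154 + √11983269/253880 ≈ -3.5956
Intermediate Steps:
J = √11983269/22 (J = √(24755 + (43/22)²) = √(24755 + 1849/484) = √(11983269/484) = √11983269/22 ≈ 157.35)
(J - 41650)/(17082 - 5542) = (√11983269/22 - 41650)/(17082 - 5542) = (-41650 + √11983269/22)/11540 = (-41650 + √11983269/22)*(1/11540) = -4165/1154 + √11983269/253880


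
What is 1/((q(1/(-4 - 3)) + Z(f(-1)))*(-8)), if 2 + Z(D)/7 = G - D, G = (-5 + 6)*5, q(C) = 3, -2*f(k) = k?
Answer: -1/164 ≈ -0.0060976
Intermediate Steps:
f(k) = -k/2
G = 5 (G = 1*5 = 5)
Z(D) = 21 - 7*D (Z(D) = -14 + 7*(5 - D) = -14 + (35 - 7*D) = 21 - 7*D)
1/((q(1/(-4 - 3)) + Z(f(-1)))*(-8)) = 1/((3 + (21 - (-7)*(-1)/2))*(-8)) = 1/((3 + (21 - 7*1/2))*(-8)) = 1/((3 + (21 - 7/2))*(-8)) = 1/((3 + 35/2)*(-8)) = 1/((41/2)*(-8)) = 1/(-164) = -1/164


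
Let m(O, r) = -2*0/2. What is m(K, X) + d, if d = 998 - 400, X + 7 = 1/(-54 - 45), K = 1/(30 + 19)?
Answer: 598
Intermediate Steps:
K = 1/49 ≈ 0.020408
X = -694/99 (X = -7 + 1/(-54 - 45) = -7 + 1/(-99) = -7 - 1/99 = -694/99 ≈ -7.0101)
d = 598
m(O, r) = 0 (m(O, r) = 0*(½) = 0)
m(K, X) + d = 0 + 598 = 598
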